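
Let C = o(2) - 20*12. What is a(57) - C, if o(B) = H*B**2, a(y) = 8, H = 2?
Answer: 240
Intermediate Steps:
o(B) = 2*B**2
C = -232 (C = 2*2**2 - 20*12 = 2*4 - 240 = 8 - 240 = -232)
a(57) - C = 8 - 1*(-232) = 8 + 232 = 240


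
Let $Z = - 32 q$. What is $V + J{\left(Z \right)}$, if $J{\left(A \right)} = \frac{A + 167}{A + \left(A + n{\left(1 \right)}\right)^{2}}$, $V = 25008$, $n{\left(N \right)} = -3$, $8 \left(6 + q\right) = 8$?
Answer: $\frac{620423799}{24809} \approx 25008.0$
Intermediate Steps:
$q = -5$ ($q = -6 + \frac{1}{8} \cdot 8 = -6 + 1 = -5$)
$Z = 160$ ($Z = \left(-32\right) \left(-5\right) = 160$)
$J{\left(A \right)} = \frac{167 + A}{A + \left(-3 + A\right)^{2}}$ ($J{\left(A \right)} = \frac{A + 167}{A + \left(A - 3\right)^{2}} = \frac{167 + A}{A + \left(-3 + A\right)^{2}}$)
$V + J{\left(Z \right)} = 25008 + \frac{167 + 160}{160 + \left(-3 + 160\right)^{2}} = 25008 + \frac{1}{160 + 157^{2}} \cdot 327 = 25008 + \frac{1}{160 + 24649} \cdot 327 = 25008 + \frac{1}{24809} \cdot 327 = 25008 + \frac{327}{24809} = \frac{620423799}{24809}$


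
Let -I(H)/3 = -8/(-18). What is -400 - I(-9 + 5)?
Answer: -1196/3 ≈ -398.67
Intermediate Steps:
I(H) = -4/3 (I(H) = -(-24)/(-18) = -(-24)*(-1)/18 = -3*4/9 = -4/3)
-400 - I(-9 + 5) = -400 - 1*(-4/3) = -400 + 4/3 = -1196/3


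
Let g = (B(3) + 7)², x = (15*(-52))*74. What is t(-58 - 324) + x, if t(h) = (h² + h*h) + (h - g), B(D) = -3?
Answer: 233730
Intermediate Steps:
x = -57720 (x = -780*74 = -57720)
g = 16 (g = (-3 + 7)² = 4² = 16)
t(h) = -16 + h + 2*h² (t(h) = (h² + h*h) + (h - 1*16) = (h² + h²) + (h - 16) = 2*h² + (-16 + h) = -16 + h + 2*h²)
t(-58 - 324) + x = (-16 + (-58 - 324) + 2*(-58 - 324)²) - 57720 = (-16 - 382 + 2*(-382)²) - 57720 = (-16 - 382 + 2*145924) - 57720 = (-16 - 382 + 291848) - 57720 = 291450 - 57720 = 233730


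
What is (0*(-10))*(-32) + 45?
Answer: 45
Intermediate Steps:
(0*(-10))*(-32) + 45 = 0*(-32) + 45 = 0 + 45 = 45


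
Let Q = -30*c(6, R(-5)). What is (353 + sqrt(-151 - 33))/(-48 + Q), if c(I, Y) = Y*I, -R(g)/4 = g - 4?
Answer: -353/6528 - I*sqrt(46)/3264 ≈ -0.054075 - 0.0020779*I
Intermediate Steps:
R(g) = 16 - 4*g (R(g) = -4*(g - 4) = -4*(-4 + g) = 16 - 4*g)
c(I, Y) = I*Y
Q = -6480 (Q = -180*(16 - 4*(-5)) = -180*(16 + 20) = -180*36 = -30*216 = -6480)
(353 + sqrt(-151 - 33))/(-48 + Q) = (353 + sqrt(-151 - 33))/(-48 - 6480) = (353 + sqrt(-184))/(-6528) = (353 + 2*I*sqrt(46))*(-1/6528) = -353/6528 - I*sqrt(46)/3264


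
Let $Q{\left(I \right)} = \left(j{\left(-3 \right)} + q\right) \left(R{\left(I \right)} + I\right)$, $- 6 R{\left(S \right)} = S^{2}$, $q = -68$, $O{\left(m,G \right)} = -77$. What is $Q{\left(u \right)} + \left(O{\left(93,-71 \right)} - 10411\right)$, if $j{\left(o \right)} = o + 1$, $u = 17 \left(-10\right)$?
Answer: $\frac{1015736}{3} \approx 3.3858 \cdot 10^{5}$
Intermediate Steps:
$u = -170$
$j{\left(o \right)} = 1 + o$
$R{\left(S \right)} = - \frac{S^{2}}{6}$
$Q{\left(I \right)} = - 70 I + \frac{35 I^{2}}{3}$ ($Q{\left(I \right)} = \left(\left(1 - 3\right) - 68\right) \left(- \frac{I^{2}}{6} + I\right) = \left(-2 - 68\right) \left(I - \frac{I^{2}}{6}\right) = - 70 \left(I - \frac{I^{2}}{6}\right) = - 70 I + \frac{35 I^{2}}{3}$)
$Q{\left(u \right)} + \left(O{\left(93,-71 \right)} - 10411\right) = \frac{35}{3} \left(-170\right) \left(-6 - 170\right) - 10488 = \frac{35}{3} \left(-170\right) \left(-176\right) - 10488 = \frac{1047200}{3} - 10488 = \frac{1015736}{3}$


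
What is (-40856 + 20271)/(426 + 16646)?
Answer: -20585/17072 ≈ -1.2058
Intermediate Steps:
(-40856 + 20271)/(426 + 16646) = -20585/17072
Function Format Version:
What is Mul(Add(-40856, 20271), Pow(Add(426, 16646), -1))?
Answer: Rational(-20585, 17072) ≈ -1.2058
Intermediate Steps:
Mul(Add(-40856, 20271), Pow(Add(426, 16646), -1)) = Mul(-20585, Pow(17072, -1)) = Mul(-20585, Rational(1, 17072)) = Rational(-20585, 17072)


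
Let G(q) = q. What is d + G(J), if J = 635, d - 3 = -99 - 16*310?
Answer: -4421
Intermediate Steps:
d = -5056 (d = 3 + (-99 - 16*310) = 3 + (-99 - 4960) = 3 - 5059 = -5056)
d + G(J) = -5056 + 635 = -4421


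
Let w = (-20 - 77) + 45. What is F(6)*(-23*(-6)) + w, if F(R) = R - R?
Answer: -52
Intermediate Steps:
F(R) = 0
w = -52 (w = -97 + 45 = -52)
F(6)*(-23*(-6)) + w = 0*(-23*(-6)) - 52 = 0*138 - 52 = 0 - 52 = -52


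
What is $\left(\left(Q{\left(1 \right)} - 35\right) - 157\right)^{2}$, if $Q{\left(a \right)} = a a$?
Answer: $36481$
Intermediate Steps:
$Q{\left(a \right)} = a^{2}$
$\left(\left(Q{\left(1 \right)} - 35\right) - 157\right)^{2} = \left(\left(1^{2} - 35\right) - 157\right)^{2} = \left(\left(1 - 35\right) - 157\right)^{2} = \left(-34 - 157\right)^{2} = \left(-191\right)^{2} = 36481$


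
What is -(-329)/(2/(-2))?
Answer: -329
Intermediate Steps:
-(-329)/(2/(-2)) = -(-329)/(2*(-½)) = -(-329)/(-1) = -(-329)*(-1) = -47*7 = -329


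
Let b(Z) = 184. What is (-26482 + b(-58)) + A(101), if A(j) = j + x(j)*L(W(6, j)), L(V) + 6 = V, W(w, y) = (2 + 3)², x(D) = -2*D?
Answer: -30035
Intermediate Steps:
W(w, y) = 25 (W(w, y) = 5² = 25)
L(V) = -6 + V
A(j) = -37*j (A(j) = j + (-2*j)*(-6 + 25) = j - 2*j*19 = j - 38*j = -37*j)
(-26482 + b(-58)) + A(101) = (-26482 + 184) - 37*101 = -26298 - 3737 = -30035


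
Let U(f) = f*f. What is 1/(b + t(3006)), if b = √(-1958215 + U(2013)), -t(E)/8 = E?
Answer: -12024/288106175 - √2093954/576212350 ≈ -4.4246e-5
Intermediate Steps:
U(f) = f²
t(E) = -8*E
b = √2093954 (b = √(-1958215 + 2013²) = √(-1958215 + 4052169) = √2093954 ≈ 1447.1)
1/(b + t(3006)) = 1/(√2093954 - 8*3006) = 1/(√2093954 - 24048) = 1/(-24048 + √2093954)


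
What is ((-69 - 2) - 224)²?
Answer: 87025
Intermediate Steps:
((-69 - 2) - 224)² = (-71 - 224)² = (-295)² = 87025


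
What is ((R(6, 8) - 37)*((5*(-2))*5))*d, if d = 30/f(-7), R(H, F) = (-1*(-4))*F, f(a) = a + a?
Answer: -3750/7 ≈ -535.71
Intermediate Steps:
f(a) = 2*a
R(H, F) = 4*F
d = -15/7 (d = 30/((2*(-7))) = 30/(-14) = 30*(-1/14) = -15/7 ≈ -2.1429)
((R(6, 8) - 37)*((5*(-2))*5))*d = ((4*8 - 37)*((5*(-2))*5))*(-15/7) = ((32 - 37)*(-10*5))*(-15/7) = -5*(-50)*(-15/7) = 250*(-15/7) = -3750/7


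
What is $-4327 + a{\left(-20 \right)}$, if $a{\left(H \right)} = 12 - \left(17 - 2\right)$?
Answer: $-4330$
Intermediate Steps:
$a{\left(H \right)} = -3$ ($a{\left(H \right)} = 12 - 15 = -3$)
$-4327 + a{\left(-20 \right)} = -4327 - 3 = -4330$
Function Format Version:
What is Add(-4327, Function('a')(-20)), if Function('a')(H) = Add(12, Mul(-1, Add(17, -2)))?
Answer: -4330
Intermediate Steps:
Function('a')(H) = -3 (Function('a')(H) = Add(12, Mul(-1, 15)) = Add(12, -15) = -3)
Add(-4327, Function('a')(-20)) = Add(-4327, -3) = -4330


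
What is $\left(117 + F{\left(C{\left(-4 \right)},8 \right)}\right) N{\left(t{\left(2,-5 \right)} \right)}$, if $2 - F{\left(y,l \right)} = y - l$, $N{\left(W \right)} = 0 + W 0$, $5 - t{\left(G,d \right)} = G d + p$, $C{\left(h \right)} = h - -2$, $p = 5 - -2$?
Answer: $0$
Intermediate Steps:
$p = 7$ ($p = 5 + 2 = 7$)
$C{\left(h \right)} = 2 + h$ ($C{\left(h \right)} = h + 2 = 2 + h$)
$t{\left(G,d \right)} = -2 - G d$ ($t{\left(G,d \right)} = 5 - \left(G d + 7\right) = 5 - \left(7 + G d\right) = -2 - G d$)
$N{\left(W \right)} = 0$ ($N{\left(W \right)} = 0 + 0 = 0$)
$F{\left(y,l \right)} = 2 + l - y$ ($F{\left(y,l \right)} = 2 - \left(y - l\right) = 2 + \left(l - y\right) = 2 + l - y$)
$\left(117 + F{\left(C{\left(-4 \right)},8 \right)}\right) N{\left(t{\left(2,-5 \right)} \right)} = \left(117 + \left(2 + 8 - \left(2 - 4\right)\right)\right) 0 = \left(117 + \left(2 + 8 - -2\right)\right) 0 = \left(117 + \left(2 + 8 + 2\right)\right) 0 = \left(117 + 12\right) 0 = 129 \cdot 0 = 0$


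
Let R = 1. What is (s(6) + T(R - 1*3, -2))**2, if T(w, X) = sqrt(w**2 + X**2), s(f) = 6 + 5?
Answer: 129 + 44*sqrt(2) ≈ 191.23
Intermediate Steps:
s(f) = 11
T(w, X) = sqrt(X**2 + w**2)
(s(6) + T(R - 1*3, -2))**2 = (11 + sqrt((-2)**2 + (1 - 1*3)**2))**2 = (11 + sqrt(4 + (1 - 3)**2))**2 = (11 + sqrt(4 + (-2)**2))**2 = (11 + sqrt(4 + 4))**2 = (11 + sqrt(8))**2 = (11 + 2*sqrt(2))**2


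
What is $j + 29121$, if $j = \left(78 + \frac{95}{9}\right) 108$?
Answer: $38685$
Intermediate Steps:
$j = 9564$ ($j = \left(78 + 95 \cdot \frac{1}{9}\right) 108 = \left(78 + \frac{95}{9}\right) 108 = \frac{797}{9} \cdot 108 = 9564$)
$j + 29121 = 9564 + 29121 = 38685$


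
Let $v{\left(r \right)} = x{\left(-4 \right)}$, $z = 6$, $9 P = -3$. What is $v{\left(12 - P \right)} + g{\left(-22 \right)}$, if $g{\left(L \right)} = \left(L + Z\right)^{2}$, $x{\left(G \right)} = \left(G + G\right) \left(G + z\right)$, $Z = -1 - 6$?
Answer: $825$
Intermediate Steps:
$P = - \frac{1}{3}$ ($P = \frac{1}{9} \left(-3\right) = - \frac{1}{3} \approx -0.33333$)
$Z = -7$ ($Z = -1 - 6 = -7$)
$x{\left(G \right)} = 2 G \left(6 + G\right)$ ($x{\left(G \right)} = \left(G + G\right) \left(G + 6\right) = 2 G \left(6 + G\right)$)
$g{\left(L \right)} = \left(-7 + L\right)^{2}$ ($g{\left(L \right)} = \left(L - 7\right)^{2} = \left(-7 + L\right)^{2}$)
$v{\left(r \right)} = -16$ ($v{\left(r \right)} = 2 \left(-4\right) \left(6 - 4\right) = 2 \left(-4\right) 2 = -16$)
$v{\left(12 - P \right)} + g{\left(-22 \right)} = -16 + \left(-7 - 22\right)^{2} = -16 + \left(-29\right)^{2} = -16 + 841 = 825$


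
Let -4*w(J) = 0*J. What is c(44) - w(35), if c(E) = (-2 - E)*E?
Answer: -2024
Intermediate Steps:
w(J) = 0 (w(J) = -0*J = -¼*0 = 0)
c(E) = E*(-2 - E)
c(44) - w(35) = -1*44*(2 + 44) - 1*0 = -1*44*46 + 0 = -2024 + 0 = -2024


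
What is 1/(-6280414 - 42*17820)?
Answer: -1/7028854 ≈ -1.4227e-7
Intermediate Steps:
1/(-6280414 - 42*17820) = 1/(-6280414 - 748440) = 1/(-7028854) = -1/7028854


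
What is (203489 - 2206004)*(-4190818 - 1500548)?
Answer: 11397045785490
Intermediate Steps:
(203489 - 2206004)*(-4190818 - 1500548) = -2002515*(-5691366) = 11397045785490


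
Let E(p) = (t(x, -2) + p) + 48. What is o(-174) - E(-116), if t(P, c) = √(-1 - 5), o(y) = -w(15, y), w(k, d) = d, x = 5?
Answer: 242 - I*√6 ≈ 242.0 - 2.4495*I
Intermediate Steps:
o(y) = -y
t(P, c) = I*√6 (t(P, c) = √(-6) = I*√6)
E(p) = 48 + p + I*√6 (E(p) = (I*√6 + p) + 48 = (p + I*√6) + 48 = 48 + p + I*√6)
o(-174) - E(-116) = -1*(-174) - (48 - 116 + I*√6) = 174 - (-68 + I*√6) = 174 + (68 - I*√6) = 242 - I*√6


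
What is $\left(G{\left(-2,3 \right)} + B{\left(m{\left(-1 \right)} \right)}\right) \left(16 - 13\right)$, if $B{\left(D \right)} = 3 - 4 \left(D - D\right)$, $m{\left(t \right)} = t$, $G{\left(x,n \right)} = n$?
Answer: $18$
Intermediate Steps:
$B{\left(D \right)} = 3$ ($B{\left(D \right)} = 3 - 0 = 3 + 0 = 3$)
$\left(G{\left(-2,3 \right)} + B{\left(m{\left(-1 \right)} \right)}\right) \left(16 - 13\right) = \left(3 + 3\right) \left(16 - 13\right) = 6 \cdot 3 = 18$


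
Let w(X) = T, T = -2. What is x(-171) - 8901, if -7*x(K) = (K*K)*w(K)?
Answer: -3825/7 ≈ -546.43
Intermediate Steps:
w(X) = -2
x(K) = 2*K²/7 (x(K) = -K*K*(-2)/7 = -K²*(-2)/7 = -(-2)*K²/7 = 2*K²/7)
x(-171) - 8901 = (2/7)*(-171)² - 8901 = (2/7)*29241 - 8901 = 58482/7 - 8901 = -3825/7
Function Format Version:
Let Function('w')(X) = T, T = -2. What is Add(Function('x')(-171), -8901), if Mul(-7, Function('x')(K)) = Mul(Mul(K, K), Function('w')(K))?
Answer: Rational(-3825, 7) ≈ -546.43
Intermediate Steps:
Function('w')(X) = -2
Function('x')(K) = Mul(Rational(2, 7), Pow(K, 2)) (Function('x')(K) = Mul(Rational(-1, 7), Mul(Mul(K, K), -2)) = Mul(Rational(-1, 7), Mul(Pow(K, 2), -2)) = Mul(Rational(-1, 7), Mul(-2, Pow(K, 2))) = Mul(Rational(2, 7), Pow(K, 2)))
Add(Function('x')(-171), -8901) = Add(Mul(Rational(2, 7), Pow(-171, 2)), -8901) = Add(Mul(Rational(2, 7), 29241), -8901) = Add(Rational(58482, 7), -8901) = Rational(-3825, 7)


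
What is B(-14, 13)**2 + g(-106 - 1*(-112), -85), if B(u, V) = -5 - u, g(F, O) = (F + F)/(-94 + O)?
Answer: 14487/179 ≈ 80.933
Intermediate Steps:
g(F, O) = 2*F/(-94 + O) (g(F, O) = (2*F)/(-94 + O) = 2*F/(-94 + O))
B(-14, 13)**2 + g(-106 - 1*(-112), -85) = (-5 - 1*(-14))**2 + 2*(-106 - 1*(-112))/(-94 - 85) = (-5 + 14)**2 + 2*(-106 + 112)/(-179) = 9**2 + 2*6*(-1/179) = 81 - 12/179 = 14487/179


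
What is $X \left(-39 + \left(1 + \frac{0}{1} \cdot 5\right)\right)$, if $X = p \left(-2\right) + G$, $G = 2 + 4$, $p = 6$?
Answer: $228$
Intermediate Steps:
$G = 6$
$X = -6$ ($X = 6 \left(-2\right) + 6 = -12 + 6 = -6$)
$X \left(-39 + \left(1 + \frac{0}{1} \cdot 5\right)\right) = - 6 \left(-39 + \left(1 + \frac{0}{1} \cdot 5\right)\right) = - 6 \left(-39 + \left(1 + 0 \cdot 1 \cdot 5\right)\right) = - 6 \left(-39 + \left(1 + 0 \cdot 5\right)\right) = - 6 \left(-39 + \left(1 + 0\right)\right) = - 6 \left(-39 + 1\right) = \left(-6\right) \left(-38\right) = 228$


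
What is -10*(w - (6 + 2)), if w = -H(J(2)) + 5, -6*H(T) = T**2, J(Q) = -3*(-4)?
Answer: -210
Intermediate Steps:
J(Q) = 12
H(T) = -T**2/6
w = 29 (w = -(-1)*12**2/6 + 5 = -(-1)*144/6 + 5 = -1*(-24) + 5 = 24 + 5 = 29)
-10*(w - (6 + 2)) = -10*(29 - (6 + 2)) = -10*(29 - 1*8) = -10*(29 - 8) = -10*21 = -210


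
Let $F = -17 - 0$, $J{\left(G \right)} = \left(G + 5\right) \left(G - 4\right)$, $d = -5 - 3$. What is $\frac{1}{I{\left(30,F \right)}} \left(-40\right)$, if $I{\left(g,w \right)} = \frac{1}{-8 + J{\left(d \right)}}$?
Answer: $-1120$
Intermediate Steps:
$d = -8$ ($d = -5 - 3 = -8$)
$J{\left(G \right)} = \left(-4 + G\right) \left(5 + G\right)$ ($J{\left(G \right)} = \left(5 + G\right) \left(-4 + G\right) = \left(-4 + G\right) \left(5 + G\right)$)
$F = -17$ ($F = -17 + 0 = -17$)
$I{\left(g,w \right)} = \frac{1}{28}$ ($I{\left(g,w \right)} = \frac{1}{-8 - \left(28 - 64\right)} = \frac{1}{-8 - -36} = \frac{1}{-8 + 36} = \frac{1}{28}$)
$\frac{1}{I{\left(30,F \right)}} \left(-40\right) = \frac{1}{\frac{1}{28}} \left(-40\right) = 28 \left(-40\right) = -1120$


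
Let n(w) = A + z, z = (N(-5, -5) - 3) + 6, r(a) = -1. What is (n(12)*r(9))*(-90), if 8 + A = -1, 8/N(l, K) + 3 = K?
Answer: -630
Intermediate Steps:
N(l, K) = 8/(-3 + K)
A = -9 (A = -8 - 1 = -9)
z = 2 (z = (8/(-3 - 5) - 3) + 6 = (8/(-8) - 3) + 6 = (8*(-1/8) - 3) + 6 = (-1 - 3) + 6 = -4 + 6 = 2)
n(w) = -7 (n(w) = -9 + 2 = -7)
(n(12)*r(9))*(-90) = -7*(-1)*(-90) = 7*(-90) = -630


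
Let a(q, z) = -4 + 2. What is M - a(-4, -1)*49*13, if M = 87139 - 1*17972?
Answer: 70441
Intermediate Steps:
a(q, z) = -2
M = 69167 (M = 87139 - 17972 = 69167)
M - a(-4, -1)*49*13 = 69167 - (-2*49)*13 = 69167 - (-98)*13 = 69167 - 1*(-1274) = 69167 + 1274 = 70441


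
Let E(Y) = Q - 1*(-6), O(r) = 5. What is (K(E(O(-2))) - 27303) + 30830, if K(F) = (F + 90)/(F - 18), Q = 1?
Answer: 38700/11 ≈ 3518.2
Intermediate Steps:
E(Y) = 7 (E(Y) = 1 - 1*(-6) = 1 + 6 = 7)
K(F) = (90 + F)/(-18 + F)
(K(E(O(-2))) - 27303) + 30830 = ((90 + 7)/(-18 + 7) - 27303) + 30830 = (97/(-11) - 27303) + 30830 = (-1/11*97 - 27303) + 30830 = (-97/11 - 27303) + 30830 = -300430/11 + 30830 = 38700/11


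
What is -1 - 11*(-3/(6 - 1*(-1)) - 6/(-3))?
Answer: -128/7 ≈ -18.286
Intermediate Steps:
-1 - 11*(-3/(6 - 1*(-1)) - 6/(-3)) = -1 - 11*(-3/(6 + 1) - 6*(-1/3)) = -1 - 11*(-3/7 + 2) = -1 - 11*11/7 = -1 - 121/7 = -128/7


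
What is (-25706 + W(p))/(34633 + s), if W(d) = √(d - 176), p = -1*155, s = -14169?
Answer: -12853/10232 + I*√331/20464 ≈ -1.2562 + 0.00088904*I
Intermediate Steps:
p = -155
W(d) = √(-176 + d)
(-25706 + W(p))/(34633 + s) = (-25706 + √(-176 - 155))/(34633 - 14169) = (-25706 + √(-331))/20464 = (-25706 + I*√331)*(1/20464) = -12853/10232 + I*√331/20464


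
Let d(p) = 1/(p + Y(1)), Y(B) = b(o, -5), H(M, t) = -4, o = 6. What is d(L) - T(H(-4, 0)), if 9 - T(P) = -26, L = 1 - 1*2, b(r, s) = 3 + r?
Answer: -279/8 ≈ -34.875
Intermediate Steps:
L = -1 (L = 1 - 2 = -1)
Y(B) = 9 (Y(B) = 3 + 6 = 9)
d(p) = 1/(9 + p) (d(p) = 1/(p + 9) = 1/(9 + p))
T(P) = 35 (T(P) = 9 - 1*(-26) = 9 + 26 = 35)
d(L) - T(H(-4, 0)) = 1/(9 - 1) - 1*35 = 1/8 - 35 = ⅛ - 35 = -279/8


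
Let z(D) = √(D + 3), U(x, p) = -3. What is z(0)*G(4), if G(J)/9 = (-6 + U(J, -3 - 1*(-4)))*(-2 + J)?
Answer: -162*√3 ≈ -280.59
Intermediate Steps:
G(J) = 162 - 81*J (G(J) = 9*((-6 - 3)*(-2 + J)) = 9*(-9*(-2 + J)) = 9*(18 - 9*J) = 162 - 81*J)
z(D) = √(3 + D)
z(0)*G(4) = √(3 + 0)*(162 - 81*4) = √3*(162 - 324) = √3*(-162) = -162*√3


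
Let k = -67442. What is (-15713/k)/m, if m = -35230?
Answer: -15713/2375981660 ≈ -6.6133e-6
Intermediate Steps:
(-15713/k)/m = -15713/(-67442)/(-35230) = -15713*(-1/67442)*(-1/35230) = (15713/67442)*(-1/35230) = -15713/2375981660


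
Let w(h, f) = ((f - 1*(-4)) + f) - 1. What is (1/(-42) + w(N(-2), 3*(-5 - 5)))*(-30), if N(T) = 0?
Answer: 11975/7 ≈ 1710.7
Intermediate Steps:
w(h, f) = 3 + 2*f (w(h, f) = ((f + 4) + f) - 1 = ((4 + f) + f) - 1 = (4 + 2*f) - 1 = 3 + 2*f)
(1/(-42) + w(N(-2), 3*(-5 - 5)))*(-30) = (1/(-42) + (3 + 2*(3*(-5 - 5))))*(-30) = (-1/42 + (3 + 2*(3*(-10))))*(-30) = (-1/42 + (3 + 2*(-30)))*(-30) = (-1/42 + (3 - 60))*(-30) = (-1/42 - 57)*(-30) = -2395/42*(-30) = 11975/7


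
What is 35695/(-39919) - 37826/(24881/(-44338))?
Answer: 6086221084407/90293149 ≈ 67405.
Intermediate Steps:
35695/(-39919) - 37826/(24881/(-44338)) = 35695*(-1/39919) - 37826/(24881*(-1/44338)) = -3245/3629 - 37826/(-24881/44338) = -3245/3629 - 37826*(-44338/24881) = -3245/3629 + 1677129188/24881 = 6086221084407/90293149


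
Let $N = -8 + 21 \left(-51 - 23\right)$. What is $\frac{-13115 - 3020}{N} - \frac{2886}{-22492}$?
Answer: $\frac{45927044}{4391563} \approx 10.458$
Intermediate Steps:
$N = -1562$ ($N = -8 + 21 \left(-51 - 23\right) = -8 + 21 \left(-74\right) = -8 - 1554 = -1562$)
$\frac{-13115 - 3020}{N} - \frac{2886}{-22492} = \frac{-13115 - 3020}{-1562} - \frac{2886}{-22492} = \left(-16135\right) \left(- \frac{1}{1562}\right) - - \frac{1443}{11246} = \frac{16135}{1562} + \frac{1443}{11246} = \frac{45927044}{4391563}$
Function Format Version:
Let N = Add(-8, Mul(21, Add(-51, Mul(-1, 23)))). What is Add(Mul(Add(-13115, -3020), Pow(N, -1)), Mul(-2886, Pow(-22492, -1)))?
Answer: Rational(45927044, 4391563) ≈ 10.458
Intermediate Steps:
N = -1562 (N = Add(-8, Mul(21, Add(-51, -23))) = Add(-8, Mul(21, -74)) = Add(-8, -1554) = -1562)
Add(Mul(Add(-13115, -3020), Pow(N, -1)), Mul(-2886, Pow(-22492, -1))) = Add(Mul(Add(-13115, -3020), Pow(-1562, -1)), Mul(-2886, Pow(-22492, -1))) = Add(Mul(-16135, Rational(-1, 1562)), Mul(-2886, Rational(-1, 22492))) = Add(Rational(16135, 1562), Rational(1443, 11246)) = Rational(45927044, 4391563)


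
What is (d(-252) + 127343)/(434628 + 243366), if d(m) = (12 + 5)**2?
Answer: 21272/112999 ≈ 0.18825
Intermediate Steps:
d(m) = 289 (d(m) = 17**2 = 289)
(d(-252) + 127343)/(434628 + 243366) = (289 + 127343)/(434628 + 243366) = 127632/677994 = 127632*(1/677994) = 21272/112999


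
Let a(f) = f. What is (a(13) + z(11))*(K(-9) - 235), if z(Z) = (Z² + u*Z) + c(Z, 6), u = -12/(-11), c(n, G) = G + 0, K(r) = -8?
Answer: -36936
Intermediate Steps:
c(n, G) = G
u = 12/11 (u = -12*(-1/11) = 12/11 ≈ 1.0909)
z(Z) = 6 + Z² + 12*Z/11 (z(Z) = (Z² + 12*Z/11) + 6 = 6 + Z² + 12*Z/11)
(a(13) + z(11))*(K(-9) - 235) = (13 + (6 + 11² + (12/11)*11))*(-8 - 235) = (13 + (6 + 121 + 12))*(-243) = (13 + 139)*(-243) = 152*(-243) = -36936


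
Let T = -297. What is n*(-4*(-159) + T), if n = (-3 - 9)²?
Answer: 48816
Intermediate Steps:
n = 144 (n = (-12)² = 144)
n*(-4*(-159) + T) = 144*(-4*(-159) - 297) = 144*(636 - 297) = 144*339 = 48816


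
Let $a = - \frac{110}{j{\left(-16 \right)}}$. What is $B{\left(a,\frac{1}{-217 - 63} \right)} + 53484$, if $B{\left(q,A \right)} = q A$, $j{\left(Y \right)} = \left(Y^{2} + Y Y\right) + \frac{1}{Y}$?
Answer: $\frac{3066612152}{57337} \approx 53484.0$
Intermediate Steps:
$j{\left(Y \right)} = \frac{1}{Y} + 2 Y^{2}$ ($j{\left(Y \right)} = \left(Y^{2} + Y^{2}\right) + \frac{1}{Y} = 2 Y^{2} + \frac{1}{Y} = \frac{1}{Y} + 2 Y^{2}$)
$a = - \frac{1760}{8191}$ ($a = - \frac{110}{\frac{1}{-16} \left(1 + 2 \left(-16\right)^{3}\right)} = - \frac{110}{\left(- \frac{1}{16}\right) \left(1 + 2 \left(-4096\right)\right)} = - \frac{110}{\left(- \frac{1}{16}\right) \left(1 - 8192\right)} = - \frac{110}{\left(- \frac{1}{16}\right) \left(-8191\right)} = - \frac{110}{\frac{8191}{16}} = \left(-110\right) \frac{16}{8191} = - \frac{1760}{8191} \approx -0.21487$)
$B{\left(q,A \right)} = A q$
$B{\left(a,\frac{1}{-217 - 63} \right)} + 53484 = \frac{1}{-217 - 63} \left(- \frac{1760}{8191}\right) + 53484 = \frac{1}{-280} \left(- \frac{1760}{8191}\right) + 53484 = \left(- \frac{1}{280}\right) \left(- \frac{1760}{8191}\right) + 53484 = \frac{44}{57337} + 53484 = \frac{3066612152}{57337}$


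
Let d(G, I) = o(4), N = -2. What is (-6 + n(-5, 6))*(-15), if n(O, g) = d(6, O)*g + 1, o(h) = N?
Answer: 255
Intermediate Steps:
o(h) = -2
d(G, I) = -2
n(O, g) = 1 - 2*g (n(O, g) = -2*g + 1 = 1 - 2*g)
(-6 + n(-5, 6))*(-15) = (-6 + (1 - 2*6))*(-15) = (-6 + (1 - 12))*(-15) = (-6 - 11)*(-15) = -17*(-15) = 255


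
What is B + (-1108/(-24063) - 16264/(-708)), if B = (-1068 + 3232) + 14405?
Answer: 23555969731/1419717 ≈ 16592.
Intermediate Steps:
B = 16569 (B = 2164 + 14405 = 16569)
B + (-1108/(-24063) - 16264/(-708)) = 16569 + (-1108/(-24063) - 16264/(-708)) = 16569 + (-1108*(-1/24063) - 16264*(-1/708)) = 16569 + (1108/24063 + 4066/177) = 16569 + 32678758/1419717 = 23555969731/1419717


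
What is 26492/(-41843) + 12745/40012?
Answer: -526708869/1674222116 ≈ -0.31460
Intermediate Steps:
26492/(-41843) + 12745/40012 = 26492*(-1/41843) + 12745*(1/40012) = -26492/41843 + 12745/40012 = -526708869/1674222116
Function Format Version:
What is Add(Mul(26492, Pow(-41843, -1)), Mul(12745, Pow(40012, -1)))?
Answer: Rational(-526708869, 1674222116) ≈ -0.31460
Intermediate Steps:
Add(Mul(26492, Pow(-41843, -1)), Mul(12745, Pow(40012, -1))) = Add(Mul(26492, Rational(-1, 41843)), Mul(12745, Rational(1, 40012))) = Add(Rational(-26492, 41843), Rational(12745, 40012)) = Rational(-526708869, 1674222116)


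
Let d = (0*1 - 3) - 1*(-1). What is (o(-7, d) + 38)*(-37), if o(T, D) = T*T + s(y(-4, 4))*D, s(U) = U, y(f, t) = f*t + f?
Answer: -4699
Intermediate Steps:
y(f, t) = f + f*t
d = -2 (d = (0 - 3) + 1 = -3 + 1 = -2)
o(T, D) = T**2 - 20*D (o(T, D) = T*T + (-4*(1 + 4))*D = T**2 + (-4*5)*D = T**2 - 20*D)
(o(-7, d) + 38)*(-37) = (((-7)**2 - 20*(-2)) + 38)*(-37) = ((49 + 40) + 38)*(-37) = (89 + 38)*(-37) = 127*(-37) = -4699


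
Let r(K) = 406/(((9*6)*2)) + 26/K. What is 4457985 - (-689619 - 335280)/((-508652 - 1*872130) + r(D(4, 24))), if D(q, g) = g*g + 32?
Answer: 50524241153859273/11333427449 ≈ 4.4580e+6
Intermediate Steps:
D(q, g) = 32 + g**2 (D(q, g) = g**2 + 32 = 32 + g**2)
r(K) = 203/54 + 26/K (r(K) = 406/((54*2)) + 26/K = 406/108 + 26/K = 406*(1/108) + 26/K = 203/54 + 26/K)
4457985 - (-689619 - 335280)/((-508652 - 1*872130) + r(D(4, 24))) = 4457985 - (-689619 - 335280)/((-508652 - 1*872130) + (203/54 + 26/(32 + 24**2))) = 4457985 - (-1024899)/((-508652 - 872130) + (203/54 + 26/(32 + 576))) = 4457985 - (-1024899)/(-1380782 + (203/54 + 26/608)) = 4457985 - (-1024899)/(-1380782 + (203/54 + 26*(1/608))) = 4457985 - (-1024899)/(-1380782 + (203/54 + 13/304)) = 4457985 - (-1024899)/(-1380782 + 31207/8208) = 4457985 - (-1024899)/(-11333427449/8208) = 4457985 - (-1024899)*(-8208)/11333427449 = 4457985 - 1*8412370992/11333427449 = 4457985 - 8412370992/11333427449 = 50524241153859273/11333427449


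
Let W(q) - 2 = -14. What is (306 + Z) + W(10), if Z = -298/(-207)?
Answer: 61156/207 ≈ 295.44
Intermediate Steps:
Z = 298/207 (Z = -298*(-1/207) = 298/207 ≈ 1.4396)
W(q) = -12 (W(q) = 2 - 14 = -12)
(306 + Z) + W(10) = (306 + 298/207) - 12 = 63640/207 - 12 = 61156/207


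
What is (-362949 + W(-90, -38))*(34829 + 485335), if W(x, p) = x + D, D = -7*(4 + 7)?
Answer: -188879871024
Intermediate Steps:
D = -77 (D = -7*11 = -77)
W(x, p) = -77 + x (W(x, p) = x - 77 = -77 + x)
(-362949 + W(-90, -38))*(34829 + 485335) = (-362949 + (-77 - 90))*(34829 + 485335) = (-362949 - 167)*520164 = -363116*520164 = -188879871024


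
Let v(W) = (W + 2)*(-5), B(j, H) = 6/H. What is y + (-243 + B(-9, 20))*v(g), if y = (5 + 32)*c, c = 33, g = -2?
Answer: 1221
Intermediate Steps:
v(W) = -10 - 5*W (v(W) = (2 + W)*(-5) = -10 - 5*W)
y = 1221 (y = (5 + 32)*33 = 37*33 = 1221)
y + (-243 + B(-9, 20))*v(g) = 1221 + (-243 + 6/20)*(-10 - 5*(-2)) = 1221 + (-243 + 6*(1/20))*(-10 + 10) = 1221 + (-243 + 3/10)*0 = 1221 - 2427/10*0 = 1221 + 0 = 1221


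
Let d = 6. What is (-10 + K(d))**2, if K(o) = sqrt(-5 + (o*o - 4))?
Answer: 127 - 60*sqrt(3) ≈ 23.077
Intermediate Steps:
K(o) = sqrt(-9 + o**2) (K(o) = sqrt(-5 + (o**2 - 4)) = sqrt(-5 + (-4 + o**2)) = sqrt(-9 + o**2))
(-10 + K(d))**2 = (-10 + sqrt(-9 + 6**2))**2 = (-10 + sqrt(-9 + 36))**2 = (-10 + sqrt(27))**2 = (-10 + 3*sqrt(3))**2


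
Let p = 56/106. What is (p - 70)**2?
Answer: 13557124/2809 ≈ 4826.3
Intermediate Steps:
p = 28/53 (p = 56*(1/106) = 28/53 ≈ 0.52830)
(p - 70)**2 = (28/53 - 70)**2 = (-3682/53)**2 = 13557124/2809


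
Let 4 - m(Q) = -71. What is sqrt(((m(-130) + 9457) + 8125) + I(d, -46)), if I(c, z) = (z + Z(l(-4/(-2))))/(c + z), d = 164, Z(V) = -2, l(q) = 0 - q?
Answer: sqrt(61462601)/59 ≈ 132.88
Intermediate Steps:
m(Q) = 75 (m(Q) = 4 - 1*(-71) = 4 + 71 = 75)
l(q) = -q
I(c, z) = (-2 + z)/(c + z) (I(c, z) = (z - 2)/(c + z) = (-2 + z)/(c + z))
sqrt(((m(-130) + 9457) + 8125) + I(d, -46)) = sqrt(((75 + 9457) + 8125) + (-2 - 46)/(164 - 46)) = sqrt((9532 + 8125) - 48/118) = sqrt(17657 + (1/118)*(-48)) = sqrt(17657 - 24/59) = sqrt(1041739/59) = sqrt(61462601)/59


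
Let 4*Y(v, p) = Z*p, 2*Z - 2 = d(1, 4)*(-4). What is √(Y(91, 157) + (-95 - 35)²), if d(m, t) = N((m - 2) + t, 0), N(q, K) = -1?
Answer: √68071/2 ≈ 130.45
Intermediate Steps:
d(m, t) = -1
Z = 3 (Z = 1 + (-1*(-4))/2 = 1 + (½)*4 = 1 + 2 = 3)
Y(v, p) = 3*p/4 (Y(v, p) = (3*p)/4 = 3*p/4)
√(Y(91, 157) + (-95 - 35)²) = √((¾)*157 + (-95 - 35)²) = √(471/4 + (-130)²) = √(471/4 + 16900) = √(68071/4) = √68071/2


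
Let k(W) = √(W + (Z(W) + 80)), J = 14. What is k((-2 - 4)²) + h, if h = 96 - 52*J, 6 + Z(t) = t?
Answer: -632 + √146 ≈ -619.92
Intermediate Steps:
Z(t) = -6 + t
h = -632 (h = 96 - 52*14 = 96 - 728 = -632)
k(W) = √(74 + 2*W) (k(W) = √(W + ((-6 + W) + 80)) = √(W + (74 + W)) = √(74 + 2*W))
k((-2 - 4)²) + h = √(74 + 2*(-2 - 4)²) - 632 = √(74 + 2*(-6)²) - 632 = √(74 + 2*36) - 632 = √(74 + 72) - 632 = √146 - 632 = -632 + √146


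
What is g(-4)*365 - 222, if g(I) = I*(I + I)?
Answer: 11458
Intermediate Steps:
g(I) = 2*I² (g(I) = I*(2*I) = 2*I²)
g(-4)*365 - 222 = (2*(-4)²)*365 - 222 = (2*16)*365 - 222 = 32*365 - 222 = 11680 - 222 = 11458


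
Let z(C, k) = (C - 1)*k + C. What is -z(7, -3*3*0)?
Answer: -7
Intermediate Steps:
z(C, k) = C + k*(-1 + C) (z(C, k) = (-1 + C)*k + C = k*(-1 + C) + C = C + k*(-1 + C))
-z(7, -3*3*0) = -(7 - (-3*3)*0 + 7*(-3*3*0)) = -(7 - (-9)*0 + 7*(-9*0)) = -(7 - 1*0 + 7*0) = -(7 + 0 + 0) = -1*7 = -7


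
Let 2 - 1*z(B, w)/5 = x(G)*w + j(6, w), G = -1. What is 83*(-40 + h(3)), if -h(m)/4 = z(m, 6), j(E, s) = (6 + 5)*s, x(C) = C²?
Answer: 112880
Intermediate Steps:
j(E, s) = 11*s
z(B, w) = 10 - 60*w (z(B, w) = 10 - 5*((-1)²*w + 11*w) = 10 - 5*(1*w + 11*w) = 10 - 5*(w + 11*w) = 10 - 60*w)
h(m) = 1400 (h(m) = -4*(10 - 60*6) = -4*(10 - 360) = -4*(-350) = 1400)
83*(-40 + h(3)) = 83*(-40 + 1400) = 83*1360 = 112880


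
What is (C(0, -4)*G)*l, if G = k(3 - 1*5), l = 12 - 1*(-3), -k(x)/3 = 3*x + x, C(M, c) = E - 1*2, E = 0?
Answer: -720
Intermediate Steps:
C(M, c) = -2 (C(M, c) = 0 - 1*2 = 0 - 2 = -2)
k(x) = -12*x (k(x) = -3*(3*x + x) = -12*x)
l = 15 (l = 12 + 3 = 15)
G = 24 (G = -12*(3 - 1*5) = -12*(3 - 5) = -12*(-2) = 24)
(C(0, -4)*G)*l = -2*24*15 = -48*15 = -720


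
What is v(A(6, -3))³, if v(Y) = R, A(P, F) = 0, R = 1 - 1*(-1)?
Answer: 8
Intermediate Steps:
R = 2 (R = 1 + 1 = 2)
v(Y) = 2
v(A(6, -3))³ = 2³ = 8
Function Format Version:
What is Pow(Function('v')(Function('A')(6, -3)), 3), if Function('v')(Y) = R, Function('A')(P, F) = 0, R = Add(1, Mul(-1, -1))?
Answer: 8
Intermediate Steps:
R = 2 (R = Add(1, 1) = 2)
Function('v')(Y) = 2
Pow(Function('v')(Function('A')(6, -3)), 3) = Pow(2, 3) = 8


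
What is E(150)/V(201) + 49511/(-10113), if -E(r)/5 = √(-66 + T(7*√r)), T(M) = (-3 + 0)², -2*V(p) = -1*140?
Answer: -49511/10113 - I*√57/14 ≈ -4.8958 - 0.53927*I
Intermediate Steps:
V(p) = 70 (V(p) = -(-1)*140/2 = -½*(-140) = 70)
T(M) = 9 (T(M) = (-3)² = 9)
E(r) = -5*I*√57 (E(r) = -5*√(-66 + 9) = -5*I*√57)
E(150)/V(201) + 49511/(-10113) = -5*I*√57/70 + 49511/(-10113) = -5*I*√57*(1/70) + 49511*(-1/10113) = -I*√57/14 - 49511/10113 = -49511/10113 - I*√57/14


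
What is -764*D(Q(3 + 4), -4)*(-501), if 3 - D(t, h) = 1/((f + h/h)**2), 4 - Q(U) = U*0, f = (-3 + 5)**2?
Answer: 28324536/25 ≈ 1.1330e+6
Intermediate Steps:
f = 4 (f = 2**2 = 4)
Q(U) = 4 (Q(U) = 4 - U*0 = 4 - 1*0 = 4 + 0 = 4)
D(t, h) = 74/25 (D(t, h) = 3 - 1/((4 + h/h)**2) = 3 - 1/((4 + 1)**2) = 3 - 1/(5**2) = 3 - 1/25 = 74/25)
-764*D(Q(3 + 4), -4)*(-501) = -764*74/25*(-501) = -56536/25*(-501) = 28324536/25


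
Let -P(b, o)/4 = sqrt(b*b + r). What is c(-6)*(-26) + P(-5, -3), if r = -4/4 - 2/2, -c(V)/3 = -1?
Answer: -78 - 4*sqrt(23) ≈ -97.183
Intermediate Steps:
c(V) = 3 (c(V) = -3*(-1) = 3)
r = -2 (r = -4*1/4 - 2*1/2 = -1 - 1 = -2)
P(b, o) = -4*sqrt(-2 + b**2) (P(b, o) = -4*sqrt(b*b - 2) = -4*sqrt(b**2 - 2) = -4*sqrt(-2 + b**2))
c(-6)*(-26) + P(-5, -3) = 3*(-26) - 4*sqrt(-2 + (-5)**2) = -78 - 4*sqrt(-2 + 25) = -78 - 4*sqrt(23)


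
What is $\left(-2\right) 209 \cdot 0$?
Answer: $0$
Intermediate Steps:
$\left(-2\right) 209 \cdot 0 = \left(-418\right) 0 = 0$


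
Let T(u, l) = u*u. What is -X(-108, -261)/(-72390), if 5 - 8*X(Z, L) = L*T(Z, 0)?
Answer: 3044309/579120 ≈ 5.2568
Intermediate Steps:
T(u, l) = u²
X(Z, L) = 5/8 - L*Z²/8
-X(-108, -261)/(-72390) = -(5/8 - ⅛*(-261)*(-108)²)/(-72390) = -(5/8 - ⅛*(-261)*11664)*(-1)/72390 = -(5/8 + 380538)*(-1)/72390 = -3044309*(-1)/(8*72390) = -1*(-3044309/579120) = 3044309/579120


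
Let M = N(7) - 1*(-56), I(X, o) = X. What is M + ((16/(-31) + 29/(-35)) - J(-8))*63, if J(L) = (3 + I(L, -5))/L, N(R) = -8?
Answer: -94353/1240 ≈ -76.091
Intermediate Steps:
M = 48 (M = -8 - 1*(-56) = -8 + 56 = 48)
J(L) = (3 + L)/L
M + ((16/(-31) + 29/(-35)) - J(-8))*63 = 48 + ((16/(-31) + 29/(-35)) - (3 - 8)/(-8))*63 = 48 + ((16*(-1/31) + 29*(-1/35)) - (-1)*(-5)/8)*63 = 48 + ((-16/31 - 29/35) - 1*5/8)*63 = 48 + (-1459/1085 - 5/8)*63 = 48 - 17097/8680*63 = 48 - 153873/1240 = -94353/1240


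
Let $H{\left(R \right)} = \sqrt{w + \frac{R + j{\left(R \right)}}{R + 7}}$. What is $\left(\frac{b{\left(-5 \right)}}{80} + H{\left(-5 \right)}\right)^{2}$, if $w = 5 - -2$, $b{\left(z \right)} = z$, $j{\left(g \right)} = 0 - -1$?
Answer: $\frac{1281}{256} - \frac{\sqrt{5}}{8} \approx 4.7244$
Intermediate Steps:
$j{\left(g \right)} = 1$ ($j{\left(g \right)} = 0 + 1 = 1$)
$w = 7$ ($w = 5 + 2 = 7$)
$H{\left(R \right)} = \sqrt{7 + \frac{1 + R}{7 + R}}$ ($H{\left(R \right)} = \sqrt{7 + \frac{R + 1}{R + 7}} = \sqrt{7 + \frac{1 + R}{7 + R}}$)
$\left(\frac{b{\left(-5 \right)}}{80} + H{\left(-5 \right)}\right)^{2} = \left(- \frac{5}{80} + \sqrt{2} \sqrt{\frac{25 + 4 \left(-5\right)}{7 - 5}}\right)^{2} = \left(\left(-5\right) \frac{1}{80} + \sqrt{2} \sqrt{\frac{25 - 20}{2}}\right)^{2} = \left(- \frac{1}{16} + \sqrt{2} \sqrt{\frac{1}{2} \cdot 5}\right)^{2} = \left(- \frac{1}{16} + \sqrt{2} \sqrt{\frac{5}{2}}\right)^{2} = \left(- \frac{1}{16} + \sqrt{2} \frac{\sqrt{10}}{2}\right)^{2} = \left(- \frac{1}{16} + \sqrt{5}\right)^{2}$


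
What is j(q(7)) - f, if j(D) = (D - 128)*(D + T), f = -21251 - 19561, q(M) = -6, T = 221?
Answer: 12002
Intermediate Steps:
f = -40812
j(D) = (-128 + D)*(221 + D) (j(D) = (D - 128)*(D + 221) = (-128 + D)*(221 + D))
j(q(7)) - f = (-28288 + (-6)**2 + 93*(-6)) - 1*(-40812) = (-28288 + 36 - 558) + 40812 = -28810 + 40812 = 12002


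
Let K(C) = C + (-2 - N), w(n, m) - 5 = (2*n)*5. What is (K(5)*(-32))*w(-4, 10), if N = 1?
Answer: 2240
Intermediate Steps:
w(n, m) = 5 + 10*n (w(n, m) = 5 + (2*n)*5 = 5 + 10*n)
K(C) = -3 + C (K(C) = C + (-2 - 1*1) = C + (-2 - 1) = C - 3 = -3 + C)
(K(5)*(-32))*w(-4, 10) = ((-3 + 5)*(-32))*(5 + 10*(-4)) = (2*(-32))*(5 - 40) = -64*(-35) = 2240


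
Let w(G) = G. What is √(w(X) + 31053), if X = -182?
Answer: √30871 ≈ 175.70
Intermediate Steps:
√(w(X) + 31053) = √(-182 + 31053) = √30871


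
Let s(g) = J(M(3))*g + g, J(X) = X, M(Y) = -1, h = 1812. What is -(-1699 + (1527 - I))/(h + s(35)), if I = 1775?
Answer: 649/604 ≈ 1.0745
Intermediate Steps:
s(g) = 0 (s(g) = -g + g = 0)
-(-1699 + (1527 - I))/(h + s(35)) = -(-1699 + (1527 - 1*1775))/(1812 + 0) = -(-1699 + (1527 - 1775))/1812 = -(-1699 - 248)/1812 = -(-1947)/1812 = -1*(-649/604) = 649/604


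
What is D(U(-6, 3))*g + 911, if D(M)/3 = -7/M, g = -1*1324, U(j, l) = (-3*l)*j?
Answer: 12833/9 ≈ 1425.9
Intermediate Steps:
U(j, l) = -3*j*l
g = -1324
D(M) = -21/M (D(M) = 3*(-7/M) = -21/M)
D(U(-6, 3))*g + 911 = -21/((-3*(-6)*3))*(-1324) + 911 = -21/54*(-1324) + 911 = -21*1/54*(-1324) + 911 = -7/18*(-1324) + 911 = 4634/9 + 911 = 12833/9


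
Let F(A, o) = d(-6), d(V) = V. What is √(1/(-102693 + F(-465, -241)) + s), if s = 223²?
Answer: √58277330002270/34233 ≈ 223.00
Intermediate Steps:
s = 49729
F(A, o) = -6
√(1/(-102693 + F(-465, -241)) + s) = √(1/(-102693 - 6) + 49729) = √(1/(-102699) + 49729) = √(-1/102699 + 49729) = √(5107118570/102699) = √58277330002270/34233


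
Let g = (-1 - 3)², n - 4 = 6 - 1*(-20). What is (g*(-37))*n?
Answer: -17760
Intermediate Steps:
n = 30 (n = 4 + (6 - 1*(-20)) = 4 + (6 + 20) = 4 + 26 = 30)
g = 16 (g = (-4)² = 16)
(g*(-37))*n = (16*(-37))*30 = -592*30 = -17760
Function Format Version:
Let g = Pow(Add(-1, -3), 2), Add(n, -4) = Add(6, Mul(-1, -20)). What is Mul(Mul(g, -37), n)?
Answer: -17760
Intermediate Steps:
n = 30 (n = Add(4, Add(6, Mul(-1, -20))) = Add(4, Add(6, 20)) = Add(4, 26) = 30)
g = 16 (g = Pow(-4, 2) = 16)
Mul(Mul(g, -37), n) = Mul(Mul(16, -37), 30) = Mul(-592, 30) = -17760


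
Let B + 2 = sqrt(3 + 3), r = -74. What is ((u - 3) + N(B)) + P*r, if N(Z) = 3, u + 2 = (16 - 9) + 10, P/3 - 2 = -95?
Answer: 20661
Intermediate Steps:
P = -279 (P = 6 + 3*(-95) = 6 - 285 = -279)
B = -2 + sqrt(6) (B = -2 + sqrt(3 + 3) = -2 + sqrt(6) ≈ 0.44949)
u = 15 (u = -2 + ((16 - 9) + 10) = -2 + (7 + 10) = -2 + 17 = 15)
((u - 3) + N(B)) + P*r = ((15 - 3) + 3) - 279*(-74) = (12 + 3) + 20646 = 15 + 20646 = 20661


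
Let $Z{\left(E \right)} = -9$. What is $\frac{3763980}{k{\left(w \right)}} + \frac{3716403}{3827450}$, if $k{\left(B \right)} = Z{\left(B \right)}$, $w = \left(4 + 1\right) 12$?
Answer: $- \frac{1600712422597}{3827450} \approx -4.1822 \cdot 10^{5}$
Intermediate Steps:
$w = 60$ ($w = 5 \cdot 12 = 60$)
$k{\left(B \right)} = -9$
$\frac{3763980}{k{\left(w \right)}} + \frac{3716403}{3827450} = \frac{3763980}{-9} + \frac{3716403}{3827450} = 3763980 \left(- \frac{1}{9}\right) + 3716403 \cdot \frac{1}{3827450} = -418220 + \frac{3716403}{3827450} = - \frac{1600712422597}{3827450}$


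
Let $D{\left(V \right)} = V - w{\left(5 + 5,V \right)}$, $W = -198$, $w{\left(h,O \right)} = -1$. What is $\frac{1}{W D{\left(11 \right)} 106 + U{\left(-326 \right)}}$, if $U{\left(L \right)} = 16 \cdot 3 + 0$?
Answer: $- \frac{1}{251808} \approx -3.9713 \cdot 10^{-6}$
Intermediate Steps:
$U{\left(L \right)} = 48$ ($U{\left(L \right)} = 48 + 0 = 48$)
$D{\left(V \right)} = 1 + V$ ($D{\left(V \right)} = V - -1 = V + 1 = 1 + V$)
$\frac{1}{W D{\left(11 \right)} 106 + U{\left(-326 \right)}} = \frac{1}{- 198 \left(1 + 11\right) 106 + 48} = \frac{1}{\left(-198\right) 12 \cdot 106 + 48} = \frac{1}{\left(-2376\right) 106 + 48} = \frac{1}{-251856 + 48} = \frac{1}{-251808} = - \frac{1}{251808}$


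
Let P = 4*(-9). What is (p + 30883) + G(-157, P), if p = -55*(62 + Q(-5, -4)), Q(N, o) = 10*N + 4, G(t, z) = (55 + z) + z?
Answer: 29986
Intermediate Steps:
P = -36
G(t, z) = 55 + 2*z
Q(N, o) = 4 + 10*N
p = -880 (p = -55*(62 + (4 + 10*(-5))) = -55*(62 + (4 - 50)) = -55*(62 - 46) = -55*16 = -880)
(p + 30883) + G(-157, P) = (-880 + 30883) + (55 + 2*(-36)) = 30003 + (55 - 72) = 30003 - 17 = 29986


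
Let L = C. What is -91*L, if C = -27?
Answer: 2457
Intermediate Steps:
L = -27
-91*L = -91*(-27) = 2457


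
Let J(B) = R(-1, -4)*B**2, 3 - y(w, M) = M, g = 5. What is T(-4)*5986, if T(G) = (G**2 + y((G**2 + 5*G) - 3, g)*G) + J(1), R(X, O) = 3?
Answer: 161622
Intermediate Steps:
y(w, M) = 3 - M
J(B) = 3*B**2
T(G) = 3 + G**2 - 2*G (T(G) = (G**2 + (3 - 1*5)*G) + 3*1**2 = (G**2 + (3 - 5)*G) + 3*1 = (G**2 - 2*G) + 3 = 3 + G**2 - 2*G)
T(-4)*5986 = (3 + (-4)**2 - 2*(-4))*5986 = (3 + 16 + 8)*5986 = 27*5986 = 161622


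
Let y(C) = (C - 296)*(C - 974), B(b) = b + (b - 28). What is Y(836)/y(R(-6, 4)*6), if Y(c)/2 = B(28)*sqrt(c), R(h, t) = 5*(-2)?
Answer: 14*sqrt(209)/46013 ≈ 0.0043987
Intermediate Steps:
B(b) = -28 + 2*b (B(b) = b + (-28 + b) = -28 + 2*b)
R(h, t) = -10
y(C) = (-974 + C)*(-296 + C) (y(C) = (-296 + C)*(-974 + C) = (-974 + C)*(-296 + C))
Y(c) = 56*sqrt(c) (Y(c) = 2*((-28 + 2*28)*sqrt(c)) = 2*((-28 + 56)*sqrt(c)) = 2*(28*sqrt(c)) = 56*sqrt(c))
Y(836)/y(R(-6, 4)*6) = (56*sqrt(836))/(288304 + (-10*6)**2 - (-12700)*6) = (56*(2*sqrt(209)))/(288304 + (-60)**2 - 1270*(-60)) = (112*sqrt(209))/(288304 + 3600 + 76200) = (112*sqrt(209))/368104 = (112*sqrt(209))*(1/368104) = 14*sqrt(209)/46013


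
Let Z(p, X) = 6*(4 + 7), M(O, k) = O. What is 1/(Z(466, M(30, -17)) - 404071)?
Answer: -1/404005 ≈ -2.4752e-6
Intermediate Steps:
Z(p, X) = 66 (Z(p, X) = 6*11 = 66)
1/(Z(466, M(30, -17)) - 404071) = 1/(66 - 404071) = 1/(-404005) = -1/404005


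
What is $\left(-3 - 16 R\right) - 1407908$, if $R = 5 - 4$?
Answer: $-1407927$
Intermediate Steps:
$R = 1$
$\left(-3 - 16 R\right) - 1407908 = \left(-3 - 16\right) - 1407908 = -19 - 1407908 = -1407927$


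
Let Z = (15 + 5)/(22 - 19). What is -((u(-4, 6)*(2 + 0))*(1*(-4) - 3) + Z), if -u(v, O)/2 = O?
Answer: -524/3 ≈ -174.67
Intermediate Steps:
u(v, O) = -2*O
Z = 20/3 ≈ 6.6667
-((u(-4, 6)*(2 + 0))*(1*(-4) - 3) + Z) = -(((-2*6)*(2 + 0))*(1*(-4) - 3) + 20/3) = -((-12*2)*(-4 - 3) + 20/3) = -(-24*(-7) + 20/3) = -(168 + 20/3) = -1*524/3 = -524/3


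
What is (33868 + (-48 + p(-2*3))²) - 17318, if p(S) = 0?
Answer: 18854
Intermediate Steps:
(33868 + (-48 + p(-2*3))²) - 17318 = (33868 + (-48 + 0)²) - 17318 = (33868 + (-48)²) - 17318 = (33868 + 2304) - 17318 = 36172 - 17318 = 18854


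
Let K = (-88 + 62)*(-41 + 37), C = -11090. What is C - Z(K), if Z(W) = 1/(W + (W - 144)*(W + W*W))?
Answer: -4842958639/436696 ≈ -11090.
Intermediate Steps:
K = 104 (K = -26*(-4) = 104)
Z(W) = 1/(W + (-144 + W)*(W + W²))
C - Z(K) = -11090 - 1/(104*(-143 + 104² - 143*104)) = -11090 - 1/(104*(-143 + 10816 - 14872)) = -11090 - 1/(104*(-4199)) = -11090 - (-1)/(104*4199) = -11090 - 1*(-1/436696) = -11090 + 1/436696 = -4842958639/436696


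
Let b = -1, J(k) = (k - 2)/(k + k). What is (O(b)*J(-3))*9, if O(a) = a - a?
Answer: 0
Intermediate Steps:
J(k) = (-2 + k)/(2*k) (J(k) = (-2 + k)/((2*k)) = (-2 + k)*(1/(2*k)) = (-2 + k)/(2*k))
O(a) = 0
(O(b)*J(-3))*9 = (0*((½)*(-2 - 3)/(-3)))*9 = (0*((½)*(-⅓)*(-5)))*9 = (0*(⅚))*9 = 0*9 = 0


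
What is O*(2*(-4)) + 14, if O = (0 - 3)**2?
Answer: -58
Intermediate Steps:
O = 9 (O = (-3)**2 = 9)
O*(2*(-4)) + 14 = 9*(2*(-4)) + 14 = 9*(-8) + 14 = -72 + 14 = -58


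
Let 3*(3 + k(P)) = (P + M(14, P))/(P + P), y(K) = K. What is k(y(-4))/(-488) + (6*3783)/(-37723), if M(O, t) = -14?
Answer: -43966989/73635296 ≈ -0.59709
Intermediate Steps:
k(P) = -3 + (-14 + P)/(6*P) (k(P) = -3 + ((P - 14)/(P + P))/3 = -3 + ((-14 + P)/((2*P)))/3 = -3 + ((-14 + P)*(1/(2*P)))/3 = -3 + ((-14 + P)/(2*P))/3 = -3 + (-14 + P)/(6*P))
k(y(-4))/(-488) + (6*3783)/(-37723) = ((⅙)*(-14 - 17*(-4))/(-4))/(-488) + (6*3783)/(-37723) = ((⅙)*(-¼)*(-14 + 68))*(-1/488) + 22698*(-1/37723) = ((⅙)*(-¼)*54)*(-1/488) - 22698/37723 = -9/4*(-1/488) - 22698/37723 = 9/1952 - 22698/37723 = -43966989/73635296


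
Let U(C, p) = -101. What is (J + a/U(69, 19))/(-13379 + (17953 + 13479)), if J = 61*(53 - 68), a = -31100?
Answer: -61315/1823353 ≈ -0.033628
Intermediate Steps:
J = -915 (J = 61*(-15) = -915)
(J + a/U(69, 19))/(-13379 + (17953 + 13479)) = (-915 - 31100/(-101))/(-13379 + (17953 + 13479)) = (-915 - 31100*(-1/101))/(-13379 + 31432) = (-915 + 31100/101)/18053 = -61315/101*1/18053 = -61315/1823353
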